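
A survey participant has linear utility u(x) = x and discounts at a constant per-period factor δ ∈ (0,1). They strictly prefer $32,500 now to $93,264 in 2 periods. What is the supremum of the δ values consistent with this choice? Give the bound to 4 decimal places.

δ < 0.5903

The preference means 32500 > δ^2·93264.
Hence δ^2 < 32500/93264 = 0.34847, and x ↦ x^(1/2) is increasing on (0,∞).
δ < (32500/93264)^(1/2) ≈ 0.5903.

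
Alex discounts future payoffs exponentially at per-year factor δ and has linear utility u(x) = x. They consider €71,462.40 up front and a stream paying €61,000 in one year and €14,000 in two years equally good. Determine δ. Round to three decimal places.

Equating present values: 71462.40 = 61000δ + 14000δ².
So 14000δ² + 61000δ − 71462.40 = 0.
The positive root is δ = [−61000 + √(61000² + 4·14000·71462.40)] / (2·14000) = (−61000 + 87880.000)/28000 ≈ 0.960.

δ ≈ 0.960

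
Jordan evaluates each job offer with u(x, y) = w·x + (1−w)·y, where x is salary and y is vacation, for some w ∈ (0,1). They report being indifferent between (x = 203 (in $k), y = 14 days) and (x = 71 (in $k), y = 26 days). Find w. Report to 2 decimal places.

Equating utilities: w·203 + (1−w)·14 = w·71 + (1−w)·26.
w·(203−71) = (1−w)·(26−14), i.e. w·132 = (1−w)·12.
Hence w = 12/(132+12) = 12/144 = 0.08.

w = 0.08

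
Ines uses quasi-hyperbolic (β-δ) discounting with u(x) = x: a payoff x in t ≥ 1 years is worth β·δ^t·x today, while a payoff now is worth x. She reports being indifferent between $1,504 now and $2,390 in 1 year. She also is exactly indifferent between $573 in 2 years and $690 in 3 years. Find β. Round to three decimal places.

β ≈ 0.758

From the later pair, β·δ^2·573 = β·δ^3·690; dividing through, δ = 573/690 = 0.83043.
Now use the now-vs-future pair: 1504 = β·δ·2390 gives β = 1504/(0.83043·2390) ≈ 0.758.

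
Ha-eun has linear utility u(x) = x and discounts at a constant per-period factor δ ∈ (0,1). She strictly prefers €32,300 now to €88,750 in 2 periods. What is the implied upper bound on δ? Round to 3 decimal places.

Under u(x) = x this choice says 32300 > δ^2·88750.
Dividing by 88750: δ^2 < 0.36394. Both sides are positive, so the square root keeps the direction.
δ < (32300/88750)^(1/2) ≈ 0.603.

δ < 0.603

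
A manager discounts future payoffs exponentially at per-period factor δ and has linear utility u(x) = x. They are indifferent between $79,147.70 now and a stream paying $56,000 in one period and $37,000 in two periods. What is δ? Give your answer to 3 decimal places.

δ ≈ 0.890

The stream is worth 56000δ + 37000δ² today, so 56000δ + 37000δ² = 79147.70.
Rearranged: 37000δ² + 56000δ − 79147.70 = 0.
By the quadratic formula (taking the positive root), δ = (−56000 + √14849859600.00) / 74000 ≈ 0.890.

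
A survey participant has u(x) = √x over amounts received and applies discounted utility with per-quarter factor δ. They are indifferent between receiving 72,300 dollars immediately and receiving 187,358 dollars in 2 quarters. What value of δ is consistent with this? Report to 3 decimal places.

δ ≈ 0.788

The payoff in 2 quarters is discounted by δ^2, so u(72300) = δ^2·u(187358) and δ^2 = u(72300)/u(187358).
With u(x) = √x: δ^2 = √72300/√187358 = √(72300/187358) = 0.62120.
Taking the square root: δ = 0.62120^(1/2) ≈ 0.788.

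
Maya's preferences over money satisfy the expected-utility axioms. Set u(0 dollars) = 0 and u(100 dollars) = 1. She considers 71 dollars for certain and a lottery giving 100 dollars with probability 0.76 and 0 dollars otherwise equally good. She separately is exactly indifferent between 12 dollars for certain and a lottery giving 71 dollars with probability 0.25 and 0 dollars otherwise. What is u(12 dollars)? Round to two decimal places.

0.19

The first gamble pins u(71 dollars): it must equal 0.76·1 + 0.24·0 = 0.76.
The second indifference gives u(12 dollars) = 0.25·u(71 dollars) + 0.75·u(0 dollars) = 0.25·0.76 + 0.75·0.00 = 0.1900.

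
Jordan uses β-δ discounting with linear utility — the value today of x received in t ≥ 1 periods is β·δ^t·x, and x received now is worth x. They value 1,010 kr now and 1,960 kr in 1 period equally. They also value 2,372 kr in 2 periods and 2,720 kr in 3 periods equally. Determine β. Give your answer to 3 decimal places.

β ≈ 0.591

From the later pair, β·δ^2·2372 = β·δ^3·2720; dividing through, δ = 2372/2720 = 0.87206.
Now use the now-vs-future pair: 1010 = β·δ·1960 gives β = 1010/(0.87206·1960) ≈ 0.591.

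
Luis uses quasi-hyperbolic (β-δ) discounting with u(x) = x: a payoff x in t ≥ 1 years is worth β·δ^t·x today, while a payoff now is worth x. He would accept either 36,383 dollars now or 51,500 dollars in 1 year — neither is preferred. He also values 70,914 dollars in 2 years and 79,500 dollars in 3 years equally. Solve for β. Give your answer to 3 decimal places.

β ≈ 0.792

From the later pair, β·δ^2·70914 = β·δ^3·79500; dividing through, δ = 70914/79500 = 0.89200.
The first indifference: 36383 = β·δ·51500, so β = 36383/(δ·51500) = 36383/(0.89200·51500) ≈ 0.792.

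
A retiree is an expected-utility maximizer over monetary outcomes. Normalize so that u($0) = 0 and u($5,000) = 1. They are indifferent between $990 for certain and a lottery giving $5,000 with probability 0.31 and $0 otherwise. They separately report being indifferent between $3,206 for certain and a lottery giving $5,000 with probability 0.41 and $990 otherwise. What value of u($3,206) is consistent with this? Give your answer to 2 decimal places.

First, u($990) = 0.31·u($5,000) + 0.69·u($0) = 0.31.
The second indifference gives u($3,206) = 0.41·u($5,000) + 0.59·u($990) = 0.41·1.00 + 0.59·0.31 = 0.5929.

0.59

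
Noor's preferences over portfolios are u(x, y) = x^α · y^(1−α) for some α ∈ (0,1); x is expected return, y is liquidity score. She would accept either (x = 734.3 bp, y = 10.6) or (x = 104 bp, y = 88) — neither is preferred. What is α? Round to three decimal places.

α ≈ 0.520

Indifference: 734.3^α · 10.6^(1−α) = 104^α · 88^(1−α).
Taking logs: α·ln 734.3 + (1−α)·ln 10.6 = α·ln 104 + (1−α)·ln 88, i.e. α·1.954527 = (1−α)·2.116483.
With A = 1.954527 and B = 2.116483: α·A = (1−α)·B, so α = B/(A+B) = 2.116483/4.071010 ≈ 0.520.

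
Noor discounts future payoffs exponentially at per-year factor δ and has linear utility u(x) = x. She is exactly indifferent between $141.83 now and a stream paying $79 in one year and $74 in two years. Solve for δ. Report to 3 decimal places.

Present value of the stream is 79·δ + 74·δ². Indifference gives 79δ + 74δ² = 141.83.
That is, 74δ² + 79δ − 141.83 = 0, a quadratic in δ.
By the quadratic formula (taking the positive root), δ = (−79 + √48222.68) / 148 ≈ 0.950.

δ ≈ 0.950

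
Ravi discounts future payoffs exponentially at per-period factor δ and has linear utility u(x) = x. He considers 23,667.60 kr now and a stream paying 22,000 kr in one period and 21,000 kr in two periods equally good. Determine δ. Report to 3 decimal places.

δ ≈ 0.660

Present value of the stream is 22000·δ + 21000·δ². Indifference gives 22000δ + 21000δ² = 23667.60.
That is, 21000δ² + 22000δ − 23667.60 = 0, a quadratic in δ.
By the quadratic formula (taking the positive root), δ = (−22000 + √2472078400.00) / 42000 ≈ 0.660.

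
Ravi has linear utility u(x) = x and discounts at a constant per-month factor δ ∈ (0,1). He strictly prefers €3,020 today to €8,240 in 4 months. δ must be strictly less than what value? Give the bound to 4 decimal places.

δ < 0.7781

Under u(x) = x this choice says 3020 > δ^4·8240.
Hence δ^4 < 3020/8240 = 0.36650, and x ↦ x^(1/4) is increasing on (0,∞).
δ < 0.36650^(1/4) = 0.7781.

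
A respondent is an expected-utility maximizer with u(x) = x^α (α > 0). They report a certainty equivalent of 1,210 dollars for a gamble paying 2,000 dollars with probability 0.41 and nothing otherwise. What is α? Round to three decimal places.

α ≈ 1.774

The lottery's expected utility is 0.41·u(2000) + 0.59·u(0) = 0.41·2000^α (since u(0) = 0 for α > 0).
Setting u(1210) equal to that: 1210^α = 0.41·2000^α ⇒ (1210/2000)^α = 0.41.
Taking logs: α·ln(1210/2000) = ln(0.41), so α = -0.891598 / -0.502527 ≈ 1.774.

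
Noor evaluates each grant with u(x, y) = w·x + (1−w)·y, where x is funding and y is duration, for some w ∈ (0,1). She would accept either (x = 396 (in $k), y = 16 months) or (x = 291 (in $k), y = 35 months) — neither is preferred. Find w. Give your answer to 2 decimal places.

Indifference: w·396 + (1−w)·16 = w·291 + (1−w)·35.
Collecting terms: w·105 = (1−w)·19.
Hence w = 19/(105+19) = 19/124 = 0.15.

w = 0.15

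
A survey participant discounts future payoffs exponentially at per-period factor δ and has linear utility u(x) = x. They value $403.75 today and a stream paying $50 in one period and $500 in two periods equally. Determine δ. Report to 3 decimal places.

δ ≈ 0.850

Equating present values: 403.75 = 50δ + 500δ².
That is, 500δ² + 50δ − 403.75 = 0, a quadratic in δ.
The positive root is δ = [−50 + √(50² + 4·500·403.75)] / (2·500) = (−50 + 900.000)/1000 ≈ 0.850.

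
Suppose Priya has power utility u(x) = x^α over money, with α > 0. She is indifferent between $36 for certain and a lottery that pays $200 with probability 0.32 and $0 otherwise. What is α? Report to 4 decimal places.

The lottery's expected utility is 0.32·u(200) + 0.68·u(0) = 0.32·200^α (since u(0) = 0 for α > 0).
Indifference: 36^α = 0.32·200^α, so (36/200)^α = 0.32.
Take logs: α = ln 0.32 / ln(36/200) ≈ 0.664471.

α ≈ 0.6645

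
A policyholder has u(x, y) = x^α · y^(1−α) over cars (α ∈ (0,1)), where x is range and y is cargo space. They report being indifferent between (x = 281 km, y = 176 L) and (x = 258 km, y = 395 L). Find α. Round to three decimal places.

Indifference: 281^α · 176^(1−α) = 258^α · 395^(1−α).
Rearrange to (281/258)^α = (395/176)^(1−α) and take logs: α·0.085395 = (1−α)·0.808402.
Thus α·(0.893797) = 0.808402, so α = 0.808402/0.893797 ≈ 0.904.

α ≈ 0.904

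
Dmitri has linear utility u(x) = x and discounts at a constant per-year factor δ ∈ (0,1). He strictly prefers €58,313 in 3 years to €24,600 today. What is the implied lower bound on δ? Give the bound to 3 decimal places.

δ > 0.750

The preference means 24600 < δ^3·58313.
Dividing by 58313: δ^3 > 0.42186. Both sides are positive, so the cube root keeps the direction.
δ > (24600/58313)^(1/3) ≈ 0.750.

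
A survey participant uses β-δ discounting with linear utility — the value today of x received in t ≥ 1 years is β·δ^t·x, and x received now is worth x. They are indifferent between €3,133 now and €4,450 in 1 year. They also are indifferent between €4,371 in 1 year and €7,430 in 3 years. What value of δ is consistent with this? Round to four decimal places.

The second indifference involves only future payoffs, so β cancels: β·δ^1·4371 = β·δ^3·7430, giving δ^2 = 4371/7430 = 0.58829, so δ = 0.76700.

δ ≈ 0.7670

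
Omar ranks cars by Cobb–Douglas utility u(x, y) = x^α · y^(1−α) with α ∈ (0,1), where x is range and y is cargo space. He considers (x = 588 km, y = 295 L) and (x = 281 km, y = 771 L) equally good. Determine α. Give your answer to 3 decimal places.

Indifference: 588^α · 295^(1−α) = 281^α · 771^(1−α).
Taking logs: α·ln 588 + (1−α)·ln 295 = α·ln 281 + (1−α)·ln 771, i.e. α·0.738372 = (1−α)·0.960713.
With A = 0.738372 and B = 0.960713: α·A = (1−α)·B, so α = B/(A+B) = 0.960713/1.699085 ≈ 0.565.

α ≈ 0.565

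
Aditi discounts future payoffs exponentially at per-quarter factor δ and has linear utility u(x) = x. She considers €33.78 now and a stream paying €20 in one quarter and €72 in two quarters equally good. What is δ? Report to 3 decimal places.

δ ≈ 0.560

The stream is worth 20δ + 72δ² today, so 20δ + 72δ² = 33.78.
So 72δ² + 20δ − 33.78 = 0.
δ = (−20 + √(20² + 4·72·33.78)) / (2·72) = (−20 + √10128.64) / 144 ≈ 0.560.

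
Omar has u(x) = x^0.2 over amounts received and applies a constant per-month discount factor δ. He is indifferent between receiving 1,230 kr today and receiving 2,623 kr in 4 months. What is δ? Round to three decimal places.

δ ≈ 0.963

Indifference means u(1230) = δ^4 · u(2623), so δ^4 = u(1230)/u(2623).
Since u(x) = x^0.2, δ^4 = (1230/2623)^0.2 = 0.46893^0.2 = 0.85945.
So δ = 0.85945^(1/4) ≈ 0.963.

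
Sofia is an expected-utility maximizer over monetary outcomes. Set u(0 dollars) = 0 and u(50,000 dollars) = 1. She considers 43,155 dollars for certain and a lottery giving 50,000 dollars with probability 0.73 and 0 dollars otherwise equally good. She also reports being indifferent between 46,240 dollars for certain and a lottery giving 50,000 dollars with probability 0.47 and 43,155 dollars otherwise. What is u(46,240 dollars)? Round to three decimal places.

0.857

The first gamble pins u(43,155 dollars): it must equal 0.73·1 + 0.27·0 = 0.73.
Chaining: u(46,240 dollars) = 0.47·1.00 + 0.53·0.73 = 0.8569.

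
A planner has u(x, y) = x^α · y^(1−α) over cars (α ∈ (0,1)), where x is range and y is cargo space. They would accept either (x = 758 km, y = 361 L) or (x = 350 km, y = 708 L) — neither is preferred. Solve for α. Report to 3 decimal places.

Set the two utilities equal: 758^α·361^(1−α) = 350^α·708^(1−α).
Taking logs: α·ln 758 + (1−α)·ln 361 = α·ln 350 + (1−α)·ln 708, i.e. α·0.772750 = (1−α)·0.673566.
Thus α·(1.446316) = 0.673566, so α = 0.673566/1.446316 ≈ 0.466.

α ≈ 0.466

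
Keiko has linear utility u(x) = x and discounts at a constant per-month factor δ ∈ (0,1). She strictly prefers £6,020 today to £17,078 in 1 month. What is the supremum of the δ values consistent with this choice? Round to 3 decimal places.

δ < 0.353

Comparing present values: 6020 > δ·17078.
Dividing through by 17078 gives δ < 0.35250.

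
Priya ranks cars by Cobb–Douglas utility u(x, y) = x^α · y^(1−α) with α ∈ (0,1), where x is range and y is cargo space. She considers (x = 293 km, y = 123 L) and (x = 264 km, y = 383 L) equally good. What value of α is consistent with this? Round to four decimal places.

Set the two utilities equal: 293^α·123^(1−α) = 264^α·383^(1−α).
Taking logs: α·ln 293 + (1−α)·ln 123 = α·ln 264 + (1−α)·ln 383, i.e. α·0.1042235 = (1−α)·1.1358506.
So α/(1−α) = (1.1358506)/(0.1042235) = 10.8982197, and α = 10.8982197/11.8982197 ≈ 0.9160.

α ≈ 0.9160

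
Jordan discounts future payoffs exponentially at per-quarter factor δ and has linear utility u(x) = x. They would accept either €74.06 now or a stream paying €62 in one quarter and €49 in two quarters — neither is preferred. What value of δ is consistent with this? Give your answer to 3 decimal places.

δ ≈ 0.750

The stream is worth 62δ + 49δ² today, so 62δ + 49δ² = 74.06.
Rearranged: 49δ² + 62δ − 74.06 = 0.
The positive root is δ = [−62 + √(62² + 4·49·74.06)] / (2·49) = (−62 + 135.498)/98 ≈ 0.750.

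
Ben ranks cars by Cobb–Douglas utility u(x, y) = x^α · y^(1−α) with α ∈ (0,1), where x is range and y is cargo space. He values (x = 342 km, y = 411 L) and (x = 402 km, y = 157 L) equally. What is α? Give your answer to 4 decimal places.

α ≈ 0.8562

Indifference: 342^α · 411^(1−α) = 402^α · 157^(1−α).
Taking logs: α·ln 342 + (1−α)·ln 411 = α·ln 402 + (1−α)·ln 157, i.e. α·-0.1616414 = (1−α)·-0.9623474.
So α/(1−α) = (-0.9623474)/(-0.1616414) = 5.9535948, and α = 5.9535948/6.9535948 ≈ 0.8562.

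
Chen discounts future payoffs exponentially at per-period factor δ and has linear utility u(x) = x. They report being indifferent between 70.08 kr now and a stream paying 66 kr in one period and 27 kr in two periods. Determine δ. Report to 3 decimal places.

Equating present values: 70.08 = 66δ + 27δ².
So 27δ² + 66δ − 70.08 = 0.
The positive root is δ = [−66 + √(66² + 4·27·70.08)] / (2·27) = (−66 + 109.200)/54 ≈ 0.800.

δ ≈ 0.800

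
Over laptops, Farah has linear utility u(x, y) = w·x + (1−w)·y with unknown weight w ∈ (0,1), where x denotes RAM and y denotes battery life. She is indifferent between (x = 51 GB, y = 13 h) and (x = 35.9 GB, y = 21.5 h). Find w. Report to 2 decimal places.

w = 0.36

u(51,13) = u(35.9,21.5) means w·51 + (1−w)·13 = w·35.9 + (1−w)·21.5.
Rearranging, 15.1·w − 8.5·(1−w) = 0.
So w/(1−w) = 8.5/15.1 = 0.5629, giving w = 8.5/(15.1+8.5) = 0.36.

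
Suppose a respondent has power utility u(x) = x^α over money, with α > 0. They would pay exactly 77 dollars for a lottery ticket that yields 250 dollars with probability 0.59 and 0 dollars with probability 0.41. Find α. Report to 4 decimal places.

EU(lottery) = 0.59·250^α + 0.41·0 = 0.59·250^α.
Indifference: 77^α = 0.59·250^α, so (77/250)^α = 0.59.
Take logs: α = ln 0.59 / ln(77/250) ≈ 0.448037.

α ≈ 0.4480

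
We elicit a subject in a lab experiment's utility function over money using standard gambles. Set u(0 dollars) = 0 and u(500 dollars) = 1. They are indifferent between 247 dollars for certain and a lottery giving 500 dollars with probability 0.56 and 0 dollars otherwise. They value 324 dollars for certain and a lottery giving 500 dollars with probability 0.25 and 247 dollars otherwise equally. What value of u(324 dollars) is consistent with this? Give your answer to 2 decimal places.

First, u(247 dollars) = 0.56·u(500 dollars) + 0.44·u(0 dollars) = 0.56.
The second indifference gives u(324 dollars) = 0.25·u(500 dollars) + 0.75·u(247 dollars) = 0.25·1.00 + 0.75·0.56 = 0.6700.

0.67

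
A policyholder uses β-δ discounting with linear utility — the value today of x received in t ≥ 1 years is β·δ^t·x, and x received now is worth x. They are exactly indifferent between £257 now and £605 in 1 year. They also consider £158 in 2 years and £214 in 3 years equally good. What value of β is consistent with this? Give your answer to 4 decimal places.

β ≈ 0.5754

The second indifference involves only future payoffs, so β cancels: β·δ^2·158 = β·δ^3·214, giving δ = 158/214 = 0.73832.
Substituting δ into 257 = β·δ·605: β = 257/(446.682) ≈ 0.5754.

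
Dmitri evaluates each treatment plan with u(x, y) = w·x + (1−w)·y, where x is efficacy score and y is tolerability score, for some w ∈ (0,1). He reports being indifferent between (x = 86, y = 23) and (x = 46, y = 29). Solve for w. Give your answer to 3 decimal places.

Indifference: w·86 + (1−w)·23 = w·46 + (1−w)·29.
w·(86−46) = (1−w)·(29−23), i.e. w·40 = (1−w)·6.
The marginal rate of substitution is 6/40, so w = 6/(40+6) = 0.130.

w = 0.130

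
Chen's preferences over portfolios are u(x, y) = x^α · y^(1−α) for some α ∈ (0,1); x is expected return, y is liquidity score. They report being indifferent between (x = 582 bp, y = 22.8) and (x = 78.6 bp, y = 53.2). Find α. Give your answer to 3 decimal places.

α ≈ 0.297

Set the two utilities equal: 582^α·22.8^(1−α) = 78.6^α·53.2^(1−α).
Rearrange to (582/78.6)^α = (53.2/22.8)^(1−α) and take logs: α·2.002099 = (1−α)·0.847298.
With A = 2.002099 and B = 0.847298: α·A = (1−α)·B, so α = B/(A+B) = 0.847298/2.849397 ≈ 0.297.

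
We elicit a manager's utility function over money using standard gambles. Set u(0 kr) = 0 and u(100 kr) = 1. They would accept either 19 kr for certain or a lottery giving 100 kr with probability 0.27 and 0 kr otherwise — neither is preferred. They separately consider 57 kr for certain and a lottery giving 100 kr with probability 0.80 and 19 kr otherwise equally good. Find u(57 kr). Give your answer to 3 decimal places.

0.854

From the first indifference, u(19 kr) = 0.27·u(100 kr) + 0.73·u(0 kr) = 0.27·1 + 0.73·0 = 0.27.
Chaining: u(57 kr) = 0.80·1.00 + 0.20·0.27 = 0.8540.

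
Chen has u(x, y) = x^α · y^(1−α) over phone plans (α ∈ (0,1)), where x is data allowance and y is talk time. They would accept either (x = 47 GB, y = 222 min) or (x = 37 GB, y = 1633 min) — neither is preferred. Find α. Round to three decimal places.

α ≈ 0.893

The Cobb–Douglas utilities coincide, so 47^α·222^(1−α) = 37^α·1633^(1−α).
Rearrange to (47/37)^α = (1633/222)^(1−α) and take logs: α·0.239230 = (1−α)·1.995497.
With A = 0.239230 and B = 1.995497: α·A = (1−α)·B, so α = B/(A+B) = 1.995497/2.234727 ≈ 0.893.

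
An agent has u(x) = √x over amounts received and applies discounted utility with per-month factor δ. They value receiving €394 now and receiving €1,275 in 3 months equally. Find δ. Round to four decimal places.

δ ≈ 0.8222

Equating discounted utilities: u(394) = δ^3·u(1275) ⇒ δ^3 = u(394)/u(1275).
With u(x) = √x: δ^3 = √394/√1275 = √(394/1275) = 0.55590.
So δ = 0.55590^(1/3) ≈ 0.8222.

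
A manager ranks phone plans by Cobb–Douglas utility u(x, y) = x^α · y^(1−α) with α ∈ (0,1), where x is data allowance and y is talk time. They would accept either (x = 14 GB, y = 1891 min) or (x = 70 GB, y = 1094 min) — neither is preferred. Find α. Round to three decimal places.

α ≈ 0.254

Set the two utilities equal: 14^α·1891^(1−α) = 70^α·1094^(1−α).
Taking logs: α·ln 14 + (1−α)·ln 1891 = α·ln 70 + (1−α)·ln 1094, i.e. α·-1.609438 = (1−α)·-0.547265.
So α/(1−α) = (-0.547265)/(-1.609438) = 0.340035, and α = 0.340035/1.340035 ≈ 0.254.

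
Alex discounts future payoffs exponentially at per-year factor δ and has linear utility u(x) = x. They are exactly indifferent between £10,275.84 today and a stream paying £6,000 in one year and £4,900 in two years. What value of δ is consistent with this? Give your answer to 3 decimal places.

The stream is worth 6000δ + 4900δ² today, so 6000δ + 4900δ² = 10275.84.
That is, 4900δ² + 6000δ − 10275.84 = 0, a quadratic in δ.
δ = (−6000 + √(6000² + 4·4900·10275.84)) / (2·4900) = (−6000 + √237406464.00) / 9800 ≈ 0.960.

δ ≈ 0.960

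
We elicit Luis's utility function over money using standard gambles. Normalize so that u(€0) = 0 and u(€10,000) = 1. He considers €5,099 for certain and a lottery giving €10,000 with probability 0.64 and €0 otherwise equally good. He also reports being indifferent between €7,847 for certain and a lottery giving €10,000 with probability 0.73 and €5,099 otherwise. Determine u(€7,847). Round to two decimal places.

0.90

The first gamble pins u(€5,099): it must equal 0.64·1 + 0.36·0 = 0.64.
The second indifference gives u(€7,847) = 0.73·u(€10,000) + 0.27·u(€5,099) = 0.73·1.00 + 0.27·0.64 = 0.9028.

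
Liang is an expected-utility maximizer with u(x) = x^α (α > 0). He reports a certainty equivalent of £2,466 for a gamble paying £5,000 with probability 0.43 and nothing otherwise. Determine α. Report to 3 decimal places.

Since u(0) = 0, the lottery's EU is 0.43·5000^α.
Setting u(2466) equal to that: 2466^α = 0.43·5000^α ⇒ (2466/5000)^α = 0.43.
Take logs: α = ln 0.43 / ln(2466/5000) ≈ 1.19400.

α ≈ 1.194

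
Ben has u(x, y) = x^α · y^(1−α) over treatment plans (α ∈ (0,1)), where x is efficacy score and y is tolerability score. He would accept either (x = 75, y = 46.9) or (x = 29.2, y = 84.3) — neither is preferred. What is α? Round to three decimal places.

α ≈ 0.383

The Cobb–Douglas utilities coincide, so 75^α·46.9^(1−α) = 29.2^α·84.3^(1−α).
Taking logs: α·ln 75 + (1−α)·ln 46.9 = α·ln 29.2 + (1−α)·ln 84.3, i.e. α·0.943319 = (1−α)·0.586364.
With A = 0.943319 and B = 0.586364: α·A = (1−α)·B, so α = B/(A+B) = 0.586364/1.529683 ≈ 0.383.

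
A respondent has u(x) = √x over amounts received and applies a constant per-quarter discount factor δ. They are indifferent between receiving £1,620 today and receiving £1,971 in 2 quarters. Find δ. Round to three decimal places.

Equating discounted utilities: u(1620) = δ^2·u(1971) ⇒ δ^2 = u(1620)/u(1971).
With u(x) = √x: δ^2 = √1620/√1971 = √(1620/1971) = 0.90660.
Hence δ = (0.90660)^(1/2) = 0.95215.

δ ≈ 0.952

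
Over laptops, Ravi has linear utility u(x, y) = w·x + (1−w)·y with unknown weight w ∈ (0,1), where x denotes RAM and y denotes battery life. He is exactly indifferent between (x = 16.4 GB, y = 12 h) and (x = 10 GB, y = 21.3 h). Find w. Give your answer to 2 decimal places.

w = 0.59

Equating utilities: w·16.4 + (1−w)·12 = w·10 + (1−w)·21.3.
Collecting terms: w·6.4 = (1−w)·9.3.
Hence w = 9.3/(6.4+9.3) = 9.3/15.7 = 0.59.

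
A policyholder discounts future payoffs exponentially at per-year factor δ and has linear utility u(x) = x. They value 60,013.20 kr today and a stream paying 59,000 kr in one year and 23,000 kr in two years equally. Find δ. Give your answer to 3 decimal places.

The stream is worth 59000δ + 23000δ² today, so 59000δ + 23000δ² = 60013.20.
So 23000δ² + 59000δ − 60013.20 = 0.
By the quadratic formula (taking the positive root), δ = (−59000 + √9002214400.00) / 46000 ≈ 0.780.

δ ≈ 0.780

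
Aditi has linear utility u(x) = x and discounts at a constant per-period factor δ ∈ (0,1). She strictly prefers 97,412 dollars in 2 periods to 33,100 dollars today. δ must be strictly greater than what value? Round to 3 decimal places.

δ > 0.583

Comparing present values: 33100 < δ^2·97412.
Dividing by 97412: δ^2 > 0.33979. Both sides are positive, so the square root keeps the direction.
δ > 0.33979^(1/2) = 0.583.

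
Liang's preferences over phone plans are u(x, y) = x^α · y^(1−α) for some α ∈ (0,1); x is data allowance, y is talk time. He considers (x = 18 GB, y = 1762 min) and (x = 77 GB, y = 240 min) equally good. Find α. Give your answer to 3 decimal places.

α ≈ 0.578

The Cobb–Douglas utilities coincide, so 18^α·1762^(1−α) = 77^α·240^(1−α).
Rearrange to (18/77)^α = (240/1762)^(1−α) and take logs: α·-1.453434 = (1−α)·-1.993566.
With A = -1.453434 and B = -1.993566: α·A = (1−α)·B, so α = B/(A+B) = -1.993566/-3.447000 ≈ 0.578.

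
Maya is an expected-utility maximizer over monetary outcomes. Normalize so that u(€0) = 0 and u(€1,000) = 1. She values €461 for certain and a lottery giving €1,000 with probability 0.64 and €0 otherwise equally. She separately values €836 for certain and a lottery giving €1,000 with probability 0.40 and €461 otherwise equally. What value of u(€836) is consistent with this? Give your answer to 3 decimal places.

First, u(€461) = 0.64·u(€1,000) + 0.36·u(€0) = 0.64.
The second indifference gives u(€836) = 0.40·u(€1,000) + 0.60·u(€461) = 0.40·1.00 + 0.60·0.64 = 0.7840.

0.784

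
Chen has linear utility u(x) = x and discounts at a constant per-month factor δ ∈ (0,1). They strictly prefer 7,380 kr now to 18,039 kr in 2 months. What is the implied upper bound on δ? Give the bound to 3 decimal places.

δ < 0.640

Comparing present values: 7380 > δ^2·18039.
So δ^2 < 7380/18039 = 0.40911; taking the square root of both positive sides preserves the inequality.
δ < 0.40911^(1/2) = 0.640.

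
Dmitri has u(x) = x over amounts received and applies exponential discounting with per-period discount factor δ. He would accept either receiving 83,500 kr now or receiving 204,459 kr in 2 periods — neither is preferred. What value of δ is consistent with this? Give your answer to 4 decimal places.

The payoff in 2 periods is discounted by δ^2, so u(83500) = δ^2·u(204459) and δ^2 = u(83500)/u(204459).
With u(x) = x: δ^2 = 83500/204459 = 0.40839.
Taking the square root: δ = 0.40839^(1/2) ≈ 0.6391.

δ ≈ 0.6391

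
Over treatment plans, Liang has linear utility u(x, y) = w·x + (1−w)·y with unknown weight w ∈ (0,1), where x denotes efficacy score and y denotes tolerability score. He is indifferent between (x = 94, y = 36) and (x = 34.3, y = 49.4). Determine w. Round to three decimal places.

w = 0.183

u(94,36) = u(34.3,49.4) means w·94 + (1−w)·36 = w·34.3 + (1−w)·49.4.
w·(94−34.3) = (1−w)·(49.4−36), i.e. w·59.7 = (1−w)·13.4.
Hence w = 13.4/(59.7+13.4) = 13.4/73.1 = 0.183.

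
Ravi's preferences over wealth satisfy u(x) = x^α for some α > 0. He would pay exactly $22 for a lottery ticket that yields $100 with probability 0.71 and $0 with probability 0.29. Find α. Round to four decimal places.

EU(lottery) = 0.71·100^α + 0.29·0 = 0.71·100^α.
Indifference: 22^α = 0.71·100^α, so (22/100)^α = 0.71.
α = ln(0.71) / ln(22/100) = -0.3424903/-1.5141277 ≈ 0.2262.

α ≈ 0.2262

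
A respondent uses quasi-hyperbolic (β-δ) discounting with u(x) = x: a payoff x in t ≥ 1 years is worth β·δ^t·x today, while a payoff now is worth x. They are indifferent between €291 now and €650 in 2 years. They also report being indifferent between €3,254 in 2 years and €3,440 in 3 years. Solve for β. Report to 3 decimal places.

β ≈ 0.500

Both payoffs in the second observation are in the future, so β drops out: δ^2·3254 = δ^3·3440 ⇒ δ = 3254/3440 = 0.94593.
Now use the now-vs-future pair: 291 = β·δ^2·650 gives β = 291/(0.89478·650) ≈ 0.500.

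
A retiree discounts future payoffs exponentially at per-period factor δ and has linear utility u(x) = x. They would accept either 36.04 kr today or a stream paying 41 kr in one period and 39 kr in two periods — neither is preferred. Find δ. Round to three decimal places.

δ ≈ 0.570

The stream is worth 41δ + 39δ² today, so 41δ + 39δ² = 36.04.
Rearranged: 39δ² + 41δ − 36.04 = 0.
By the quadratic formula (taking the positive root), δ = (−41 + √7303.24) / 78 ≈ 0.570.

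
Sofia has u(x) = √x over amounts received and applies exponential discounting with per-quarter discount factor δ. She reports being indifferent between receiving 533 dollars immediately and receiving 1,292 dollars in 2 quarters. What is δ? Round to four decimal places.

The payoff in 2 quarters is discounted by δ^2, so u(533) = δ^2·u(1292) and δ^2 = u(533)/u(1292).
Since u(x) = √x, δ^2 = √(533/1292) = 0.64229.
Hence δ = (0.64229)^(1/2) = 0.801431.

δ ≈ 0.8014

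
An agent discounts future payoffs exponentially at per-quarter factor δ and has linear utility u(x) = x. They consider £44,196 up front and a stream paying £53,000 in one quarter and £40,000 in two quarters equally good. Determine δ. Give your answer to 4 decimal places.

Present value of the stream is 53000·δ + 40000·δ². Indifference gives 53000δ + 40000δ² = 44196.
That is, 40000δ² + 53000δ − 44196 = 0, a quadratic in δ.
The positive root is δ = [−53000 + √(53000² + 4·40000·44196)] / (2·40000) = (−53000 + 99400.000)/80000 ≈ 0.5800.

δ ≈ 0.5800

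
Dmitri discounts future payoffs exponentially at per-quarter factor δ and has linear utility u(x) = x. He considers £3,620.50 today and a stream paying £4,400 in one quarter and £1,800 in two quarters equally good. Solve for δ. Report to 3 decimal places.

δ ≈ 0.650

Present value of the stream is 4400·δ + 1800·δ². Indifference gives 4400δ + 1800δ² = 3620.50.
So 1800δ² + 4400δ − 3620.50 = 0.
δ = (−4400 + √(4400² + 4·1800·3620.50)) / (2·1800) = (−4400 + √45427600.00) / 3600 ≈ 0.650.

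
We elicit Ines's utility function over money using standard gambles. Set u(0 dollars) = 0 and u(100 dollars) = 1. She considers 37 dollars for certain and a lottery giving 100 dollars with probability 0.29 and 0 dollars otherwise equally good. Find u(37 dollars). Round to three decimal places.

0.290

By the standard-gamble method, u(37 dollars) is just the indifference probability on the best outcome: 0.29.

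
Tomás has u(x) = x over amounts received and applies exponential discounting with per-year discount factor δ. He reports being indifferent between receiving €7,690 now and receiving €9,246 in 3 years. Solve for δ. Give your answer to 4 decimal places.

δ ≈ 0.9404

Indifference means u(7690) = δ^3 · u(9246), so δ^3 = u(7690)/u(9246).
With u(x) = x: δ^3 = 7690/9246 = 0.83171.
So δ = 0.83171^(1/3) ≈ 0.9404.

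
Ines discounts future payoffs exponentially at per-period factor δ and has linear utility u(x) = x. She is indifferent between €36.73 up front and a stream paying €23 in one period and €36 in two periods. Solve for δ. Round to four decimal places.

The stream is worth 23δ + 36δ² today, so 23δ + 36δ² = 36.73.
So 36δ² + 23δ − 36.73 = 0.
δ = (−23 + √(23² + 4·36·36.73)) / (2·36) = (−23 + √5818.12) / 72 ≈ 0.7400.

δ ≈ 0.7400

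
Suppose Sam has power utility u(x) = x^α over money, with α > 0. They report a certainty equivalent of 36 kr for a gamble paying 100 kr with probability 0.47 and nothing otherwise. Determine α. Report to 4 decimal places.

α ≈ 0.7390

The lottery's expected utility is 0.47·u(100) + 0.53·u(0) = 0.47·100^α (since u(0) = 0 for α > 0).
Indifference: 36^α = 0.47·100^α, so (36/100)^α = 0.47.
α = ln(0.47) / ln(36/100) = -0.7550226/-1.0216512 ≈ 0.7390.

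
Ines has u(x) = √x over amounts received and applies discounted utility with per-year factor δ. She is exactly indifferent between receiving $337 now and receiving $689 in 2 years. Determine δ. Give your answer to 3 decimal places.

Equating discounted utilities: u(337) = δ^2·u(689) ⇒ δ^2 = u(337)/u(689).
Since u(x) = √x, δ^2 = √(337/689) = 0.69937.
Hence δ = (0.69937)^(1/2) = 0.83628.

δ ≈ 0.836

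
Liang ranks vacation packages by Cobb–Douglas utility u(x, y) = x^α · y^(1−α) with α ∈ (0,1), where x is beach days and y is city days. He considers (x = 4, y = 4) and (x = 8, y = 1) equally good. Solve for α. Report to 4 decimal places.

Set the two utilities equal: 4^α·4^(1−α) = 8^α·1^(1−α).
Rearrange to (4/8)^α = (1/4)^(1−α) and take logs: α·-0.6931472 = (1−α)·-1.3862944.
So α/(1−α) = (-1.3862944)/(-0.6931472) = 2.0000000, and α = 2.0000000/3.0000000 ≈ 0.6667.

α ≈ 0.6667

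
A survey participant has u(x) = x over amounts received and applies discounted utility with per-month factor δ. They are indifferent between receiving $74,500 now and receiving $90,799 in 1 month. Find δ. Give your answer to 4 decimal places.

The payoff in 1 month is discounted by δ, so u(74500) = δ·u(90799) and δ = u(74500)/u(90799).
With u(x) = x: δ = 74500/90799 = 0.82049.

δ ≈ 0.8205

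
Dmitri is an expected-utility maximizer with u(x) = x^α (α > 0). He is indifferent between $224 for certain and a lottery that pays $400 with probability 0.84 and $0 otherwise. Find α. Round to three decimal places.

EU(lottery) = 0.84·400^α + 0.16·0 = 0.84·400^α.
Equating: 224^α = 0.84·400^α, i.e. 0.5600^α = 0.84.
Taking logs: α·ln(224/400) = ln(0.84), so α = -0.174353 / -0.579818 ≈ 0.301.

α ≈ 0.301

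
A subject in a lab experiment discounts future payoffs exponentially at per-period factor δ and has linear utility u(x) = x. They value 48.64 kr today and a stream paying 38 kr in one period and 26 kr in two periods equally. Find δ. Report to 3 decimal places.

δ ≈ 0.820

The stream is worth 38δ + 26δ² today, so 38δ + 26δ² = 48.64.
So 26δ² + 38δ − 48.64 = 0.
The positive root is δ = [−38 + √(38² + 4·26·48.64)] / (2·26) = (−38 + 80.638)/52 ≈ 0.820.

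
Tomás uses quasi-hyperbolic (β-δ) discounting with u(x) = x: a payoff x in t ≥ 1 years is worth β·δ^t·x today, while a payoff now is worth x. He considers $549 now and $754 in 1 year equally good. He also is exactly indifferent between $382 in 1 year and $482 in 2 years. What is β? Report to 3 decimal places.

β ≈ 0.919

From the later pair, β·δ^1·382 = β·δ^2·482; dividing through, δ = 382/482 = 0.79253.
The first indifference: 549 = β·δ·754, so β = 549/(δ·754) = 549/(0.79253·754) ≈ 0.919.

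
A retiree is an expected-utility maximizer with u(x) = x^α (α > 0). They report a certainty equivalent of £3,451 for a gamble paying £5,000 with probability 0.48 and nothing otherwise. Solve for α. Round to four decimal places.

α ≈ 1.9796

The lottery's expected utility is 0.48·u(5000) + 0.52·u(0) = 0.48·5000^α (since u(0) = 0 for α > 0).
Indifference: 3451^α = 0.48·5000^α, so (3451/5000)^α = 0.48.
Take logs: α = ln 0.48 / ln(3451/5000) ≈ 1.979560.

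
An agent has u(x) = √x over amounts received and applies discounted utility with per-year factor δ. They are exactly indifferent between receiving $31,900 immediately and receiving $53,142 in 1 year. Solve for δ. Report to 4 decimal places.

δ ≈ 0.7748

The payoff in 1 year is discounted by δ, so u(31900) = δ·u(53142) and δ = u(31900)/u(53142).
Since u(x) = √x, δ = √(31900/53142) = 0.77478.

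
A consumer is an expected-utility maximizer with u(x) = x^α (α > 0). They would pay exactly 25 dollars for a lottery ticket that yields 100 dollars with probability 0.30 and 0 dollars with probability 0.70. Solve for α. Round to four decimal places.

α ≈ 0.8685

EU(lottery) = 0.30·100^α + 0.70·0 = 0.30·100^α.
Equating: 25^α = 0.30·100^α, i.e. 0.2500^α = 0.30.
Take logs: α = ln 0.30 / ln(25/100) ≈ 0.868483.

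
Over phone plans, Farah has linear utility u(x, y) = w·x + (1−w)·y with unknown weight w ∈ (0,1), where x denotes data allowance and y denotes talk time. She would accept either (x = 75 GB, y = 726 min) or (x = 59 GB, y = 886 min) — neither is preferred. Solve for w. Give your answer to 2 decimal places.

w = 0.91

u(75,726) = u(59,886) means w·75 + (1−w)·726 = w·59 + (1−w)·886.
w·(75−59) = (1−w)·(886−726), i.e. w·16 = (1−w)·160.
The marginal rate of substitution is 160/16, so w = 160/(16+160) = 0.91.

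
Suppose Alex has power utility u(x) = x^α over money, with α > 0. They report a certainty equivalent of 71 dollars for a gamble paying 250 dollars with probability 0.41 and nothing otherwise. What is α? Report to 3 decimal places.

α ≈ 0.708

The lottery's expected utility is 0.41·u(250) + 0.59·u(0) = 0.41·250^α (since u(0) = 0 for α > 0).
Indifference: 71^α = 0.41·250^α, so (71/250)^α = 0.41.
α = ln(0.41) / ln(71/250) = -0.891598/-1.258781 ≈ 0.708.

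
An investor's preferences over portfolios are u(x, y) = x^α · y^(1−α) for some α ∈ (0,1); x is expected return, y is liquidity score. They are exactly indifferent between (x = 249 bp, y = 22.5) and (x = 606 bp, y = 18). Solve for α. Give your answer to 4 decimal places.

Indifference: 249^α · 22.5^(1−α) = 606^α · 18^(1−α).
(249/606)^α = (18/22.5)^(1−α); take logs: α·ln(249/606) = (1−α)·ln(18/22.5), i.e. α·-0.8894271 = (1−α)·-0.2231436.
So α/(1−α) = (-0.2231436)/(-0.8894271) = 0.2508846, and α = 0.2508846/1.2508846 ≈ 0.2006.

α ≈ 0.2006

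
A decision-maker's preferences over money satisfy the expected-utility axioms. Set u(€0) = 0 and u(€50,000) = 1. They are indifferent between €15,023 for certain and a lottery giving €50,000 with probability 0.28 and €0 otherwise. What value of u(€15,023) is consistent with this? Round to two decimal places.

0.28

u(€15,023) equals the lottery's expected utility: 0.28·1 + 0.72·0 = 0.28.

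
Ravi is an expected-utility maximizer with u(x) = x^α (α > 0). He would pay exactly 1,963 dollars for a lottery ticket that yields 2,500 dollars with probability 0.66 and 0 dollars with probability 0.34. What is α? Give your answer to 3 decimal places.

α ≈ 1.718

EU(lottery) = 0.66·2500^α + 0.34·0 = 0.66·2500^α.
Indifference: 1963^α = 0.66·2500^α, so (1963/2500)^α = 0.66.
α = ln(0.66) / ln(1963/2500) = -0.415515/-0.241817 ≈ 1.718.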